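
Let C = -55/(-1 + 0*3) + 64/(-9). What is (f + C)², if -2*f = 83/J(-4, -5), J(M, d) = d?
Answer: 25573249/8100 ≈ 3157.2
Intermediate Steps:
f = 83/10 (f = -83/(2*(-5)) = -83*(-1)/(2*5) = -½*(-83/5) = 83/10 ≈ 8.3000)
C = 431/9 (C = -55/(-1 + 0) + 64*(-⅑) = -55/(-1) - 64/9 = -55*(-1) - 64/9 = 55 - 64/9 = 431/9 ≈ 47.889)
(f + C)² = (83/10 + 431/9)² = (5057/90)² = 25573249/8100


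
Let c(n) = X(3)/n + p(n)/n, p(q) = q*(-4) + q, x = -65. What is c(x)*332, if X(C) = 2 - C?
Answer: -64408/65 ≈ -990.89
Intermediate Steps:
p(q) = -3*q (p(q) = -4*q + q = -3*q)
c(n) = -3 - 1/n (c(n) = (2 - 1*3)/n + (-3*n)/n = (2 - 3)/n - 3 = -1/n - 3 = -3 - 1/n)
c(x)*332 = (-3 - 1/(-65))*332 = (-3 - 1*(-1/65))*332 = (-3 + 1/65)*332 = -194/65*332 = -64408/65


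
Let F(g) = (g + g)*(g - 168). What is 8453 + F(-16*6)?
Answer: 59141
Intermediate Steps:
F(g) = 2*g*(-168 + g) (F(g) = (2*g)*(-168 + g) = 2*g*(-168 + g))
8453 + F(-16*6) = 8453 + 2*(-16*6)*(-168 - 16*6) = 8453 + 2*(-96)*(-168 - 96) = 8453 + 2*(-96)*(-264) = 8453 + 50688 = 59141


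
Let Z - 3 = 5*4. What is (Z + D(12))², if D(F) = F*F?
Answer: 27889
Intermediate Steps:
D(F) = F²
Z = 23 (Z = 3 + 5*4 = 3 + 20 = 23)
(Z + D(12))² = (23 + 12²)² = (23 + 144)² = 167² = 27889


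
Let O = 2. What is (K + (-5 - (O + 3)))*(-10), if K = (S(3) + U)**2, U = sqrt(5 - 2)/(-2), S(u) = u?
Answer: 5/2 + 30*sqrt(3) ≈ 54.462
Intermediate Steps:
U = -sqrt(3)/2 (U = sqrt(3)*(-1/2) = -sqrt(3)/2 ≈ -0.86602)
K = (3 - sqrt(3)/2)**2 ≈ 4.5538
(K + (-5 - (O + 3)))*(-10) = ((6 - sqrt(3))**2/4 + (-5 - (2 + 3)))*(-10) = ((6 - sqrt(3))**2/4 + (-5 - 1*5))*(-10) = ((6 - sqrt(3))**2/4 + (-5 - 5))*(-10) = ((6 - sqrt(3))**2/4 - 10)*(-10) = (-10 + (6 - sqrt(3))**2/4)*(-10) = 100 - 5*(6 - sqrt(3))**2/2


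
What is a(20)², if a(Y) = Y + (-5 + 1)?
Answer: 256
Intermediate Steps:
a(Y) = -4 + Y (a(Y) = Y - 4 = -4 + Y)
a(20)² = (-4 + 20)² = 16² = 256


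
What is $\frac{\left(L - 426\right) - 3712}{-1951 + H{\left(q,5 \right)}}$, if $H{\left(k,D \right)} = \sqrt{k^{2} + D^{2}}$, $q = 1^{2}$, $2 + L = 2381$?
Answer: $\frac{3431809}{3806375} + \frac{1759 \sqrt{26}}{3806375} \approx 0.90395$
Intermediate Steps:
$L = 2379$ ($L = -2 + 2381 = 2379$)
$q = 1$
$H{\left(k,D \right)} = \sqrt{D^{2} + k^{2}}$
$\frac{\left(L - 426\right) - 3712}{-1951 + H{\left(q,5 \right)}} = \frac{\left(2379 - 426\right) - 3712}{-1951 + \sqrt{5^{2} + 1^{2}}} = \frac{1953 - 3712}{-1951 + \sqrt{25 + 1}} = - \frac{1759}{-1951 + \sqrt{26}}$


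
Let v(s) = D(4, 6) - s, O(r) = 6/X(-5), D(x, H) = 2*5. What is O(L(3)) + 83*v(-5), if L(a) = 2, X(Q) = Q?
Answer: 6219/5 ≈ 1243.8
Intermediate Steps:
D(x, H) = 10
O(r) = -6/5 (O(r) = 6/(-5) = 6*(-⅕) = -6/5)
v(s) = 10 - s
O(L(3)) + 83*v(-5) = -6/5 + 83*(10 - 1*(-5)) = -6/5 + 83*(10 + 5) = -6/5 + 83*15 = -6/5 + 1245 = 6219/5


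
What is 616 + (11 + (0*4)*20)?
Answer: 627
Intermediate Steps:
616 + (11 + (0*4)*20) = 616 + (11 + 0*20) = 616 + (11 + 0) = 616 + 11 = 627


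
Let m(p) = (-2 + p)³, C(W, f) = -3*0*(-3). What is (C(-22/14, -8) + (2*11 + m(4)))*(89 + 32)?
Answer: 3630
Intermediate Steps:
C(W, f) = 0 (C(W, f) = 0*(-3) = 0)
(C(-22/14, -8) + (2*11 + m(4)))*(89 + 32) = (0 + (2*11 + (-2 + 4)³))*(89 + 32) = (0 + (22 + 2³))*121 = (0 + (22 + 8))*121 = (0 + 30)*121 = 30*121 = 3630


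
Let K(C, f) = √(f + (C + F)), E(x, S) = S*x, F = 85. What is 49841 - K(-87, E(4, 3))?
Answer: 49841 - √10 ≈ 49838.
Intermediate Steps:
K(C, f) = √(85 + C + f) (K(C, f) = √(f + (C + 85)) = √(f + (85 + C)) = √(85 + C + f))
49841 - K(-87, E(4, 3)) = 49841 - √(85 - 87 + 3*4) = 49841 - √(85 - 87 + 12) = 49841 - √10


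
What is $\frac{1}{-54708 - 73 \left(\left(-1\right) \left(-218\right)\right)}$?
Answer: $- \frac{1}{70622} \approx -1.416 \cdot 10^{-5}$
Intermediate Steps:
$\frac{1}{-54708 - 73 \left(\left(-1\right) \left(-218\right)\right)} = \frac{1}{-54708 - 15914} = \frac{1}{-70622} = - \frac{1}{70622}$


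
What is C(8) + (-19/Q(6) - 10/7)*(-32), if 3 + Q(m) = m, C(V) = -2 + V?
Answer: 5342/21 ≈ 254.38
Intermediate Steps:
Q(m) = -3 + m
C(8) + (-19/Q(6) - 10/7)*(-32) = (-2 + 8) + (-19/(-3 + 6) - 10/7)*(-32) = 6 + (-19/3 - 10*1/7)*(-32) = 6 + (-19*1/3 - 10/7)*(-32) = 6 + (-19/3 - 10/7)*(-32) = 6 - 163/21*(-32) = 6 + 5216/21 = 5342/21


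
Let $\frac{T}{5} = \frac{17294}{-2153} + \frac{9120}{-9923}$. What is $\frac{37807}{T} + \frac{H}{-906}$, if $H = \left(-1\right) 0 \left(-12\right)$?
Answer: $- \frac{807717027733}{956218610} \approx -844.7$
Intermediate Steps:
$H = 0$ ($H = 0 \left(-12\right) = 0$)
$T = - \frac{956218610}{21364219}$ ($T = 5 \left(\frac{17294}{-2153} + \frac{9120}{-9923}\right) = 5 \left(17294 \left(- \frac{1}{2153}\right) + 9120 \left(- \frac{1}{9923}\right)\right) = 5 \left(- \frac{17294}{2153} - \frac{9120}{9923}\right) = 5 \left(- \frac{191243722}{21364219}\right) = - \frac{956218610}{21364219} \approx -44.758$)
$\frac{37807}{T} + \frac{H}{-906} = \frac{37807}{- \frac{956218610}{21364219}} + \frac{0}{-906} = 37807 \left(- \frac{21364219}{956218610}\right) + 0 \left(- \frac{1}{906}\right) = - \frac{807717027733}{956218610} + 0 = - \frac{807717027733}{956218610}$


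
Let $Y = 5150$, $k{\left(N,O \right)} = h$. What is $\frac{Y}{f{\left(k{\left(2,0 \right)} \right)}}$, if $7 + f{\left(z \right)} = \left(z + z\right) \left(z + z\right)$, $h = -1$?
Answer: $- \frac{5150}{3} \approx -1716.7$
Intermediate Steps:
$k{\left(N,O \right)} = -1$
$f{\left(z \right)} = -7 + 4 z^{2}$ ($f{\left(z \right)} = -7 + \left(z + z\right) \left(z + z\right) = -7 + 2 z 2 z = -7 + 4 z^{2}$)
$\frac{Y}{f{\left(k{\left(2,0 \right)} \right)}} = \frac{5150}{-7 + 4 \left(-1\right)^{2}} = \frac{5150}{-7 + 4 \cdot 1} = \frac{5150}{-7 + 4} = \frac{5150}{-3} = 5150 \left(- \frac{1}{3}\right) = - \frac{5150}{3}$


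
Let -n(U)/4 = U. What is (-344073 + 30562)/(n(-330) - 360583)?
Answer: 313511/359263 ≈ 0.87265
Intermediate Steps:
n(U) = -4*U
(-344073 + 30562)/(n(-330) - 360583) = (-344073 + 30562)/(-4*(-330) - 360583) = -313511/(1320 - 360583) = -313511/(-359263) = -313511*(-1/359263) = 313511/359263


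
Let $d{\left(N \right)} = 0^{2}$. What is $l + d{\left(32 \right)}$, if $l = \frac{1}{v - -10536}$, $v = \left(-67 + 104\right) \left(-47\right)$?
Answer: $\frac{1}{8797} \approx 0.00011368$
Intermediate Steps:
$v = -1739$ ($v = 37 \left(-47\right) = -1739$)
$d{\left(N \right)} = 0$
$l = \frac{1}{8797}$ ($l = \frac{1}{-1739 - -10536} = \frac{1}{-1739 + 10536} = \frac{1}{8797} \approx 0.00011368$)
$l + d{\left(32 \right)} = \frac{1}{8797} + 0 = \frac{1}{8797}$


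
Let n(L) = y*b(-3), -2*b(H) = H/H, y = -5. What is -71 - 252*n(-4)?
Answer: -701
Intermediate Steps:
b(H) = -1/2 (b(H) = -H/(2*H) = -1/2*1 = -1/2)
n(L) = 5/2 (n(L) = -5*(-1/2) = 5/2)
-71 - 252*n(-4) = -71 - 252*5/2 = -71 - 28*45/2 = -71 - 630 = -701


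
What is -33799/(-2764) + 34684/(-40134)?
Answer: 630311245/55465188 ≈ 11.364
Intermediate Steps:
-33799/(-2764) + 34684/(-40134) = -33799*(-1/2764) + 34684*(-1/40134) = 33799/2764 - 17342/20067 = 630311245/55465188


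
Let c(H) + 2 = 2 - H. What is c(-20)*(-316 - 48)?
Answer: -7280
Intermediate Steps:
c(H) = -H (c(H) = -2 + (2 - H) = -H)
c(-20)*(-316 - 48) = (-1*(-20))*(-316 - 48) = 20*(-364) = -7280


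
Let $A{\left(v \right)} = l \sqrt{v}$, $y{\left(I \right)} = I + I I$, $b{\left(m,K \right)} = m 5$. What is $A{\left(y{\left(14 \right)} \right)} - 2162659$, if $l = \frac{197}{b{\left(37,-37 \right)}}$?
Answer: $-2162659 + \frac{197 \sqrt{210}}{185} \approx -2.1626 \cdot 10^{6}$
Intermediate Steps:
$b{\left(m,K \right)} = 5 m$
$l = \frac{197}{185}$ ($l = \frac{197}{5 \cdot 37} = \frac{197}{185} \approx 1.0649$)
$y{\left(I \right)} = I + I^{2}$
$A{\left(v \right)} = \frac{197 \sqrt{v}}{185}$
$A{\left(y{\left(14 \right)} \right)} - 2162659 = \frac{197 \sqrt{14 \left(1 + 14\right)}}{185} - 2162659 = \frac{197 \sqrt{14 \cdot 15}}{185} - 2162659 = \frac{197 \sqrt{210}}{185} - 2162659 = -2162659 + \frac{197 \sqrt{210}}{185}$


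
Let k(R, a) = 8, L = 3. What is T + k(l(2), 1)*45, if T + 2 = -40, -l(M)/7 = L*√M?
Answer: 318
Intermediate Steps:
l(M) = -21*√M
T = -42 (T = -2 - 40 = -42)
T + k(l(2), 1)*45 = -42 + 8*45 = -42 + 360 = 318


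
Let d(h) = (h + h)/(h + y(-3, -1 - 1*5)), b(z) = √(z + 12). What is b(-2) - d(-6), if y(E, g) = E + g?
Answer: -⅘ + √10 ≈ 2.3623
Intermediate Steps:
b(z) = √(12 + z)
d(h) = 2*h/(-9 + h) (d(h) = (h + h)/(h + (-3 + (-1 - 1*5))) = (2*h)/(h + (-3 + (-1 - 5))) = (2*h)/(h + (-3 - 6)) = (2*h)/(h - 9) = (2*h)/(-9 + h) = 2*h/(-9 + h))
b(-2) - d(-6) = √(12 - 2) - 2*(-6)/(-9 - 6) = √10 - 2*(-6)/(-15) = √10 - 2*(-6)*(-1)/15 = √10 - 1*⅘ = √10 - ⅘ = -⅘ + √10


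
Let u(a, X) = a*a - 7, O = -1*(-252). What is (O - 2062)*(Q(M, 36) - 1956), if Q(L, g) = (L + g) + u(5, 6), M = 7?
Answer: 3429950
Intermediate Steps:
O = 252
u(a, X) = -7 + a² (u(a, X) = a² - 7 = -7 + a²)
Q(L, g) = 18 + L + g (Q(L, g) = (L + g) + (-7 + 5²) = (L + g) + (-7 + 25) = (L + g) + 18 = 18 + L + g)
(O - 2062)*(Q(M, 36) - 1956) = (252 - 2062)*((18 + 7 + 36) - 1956) = -1810*(61 - 1956) = -1810*(-1895) = 3429950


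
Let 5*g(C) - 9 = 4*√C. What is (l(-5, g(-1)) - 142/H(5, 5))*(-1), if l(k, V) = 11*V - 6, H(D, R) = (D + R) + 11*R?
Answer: -151/13 - 44*I/5 ≈ -11.615 - 8.8*I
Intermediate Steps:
g(C) = 9/5 + 4*√C/5 (g(C) = 9/5 + (4*√C)/5 = 9/5 + 4*√C/5)
H(D, R) = D + 12*R
l(k, V) = -6 + 11*V
(l(-5, g(-1)) - 142/H(5, 5))*(-1) = ((-6 + 11*(9/5 + 4*√(-1)/5)) - 142/(5 + 12*5))*(-1) = ((-6 + 11*(9/5 + 4*I/5)) - 142/(5 + 60))*(-1) = ((-6 + (99/5 + 44*I/5)) - 142/65)*(-1) = ((69/5 + 44*I/5) - 142*1/65)*(-1) = ((69/5 + 44*I/5) - 142/65)*(-1) = (151/13 + 44*I/5)*(-1) = -151/13 - 44*I/5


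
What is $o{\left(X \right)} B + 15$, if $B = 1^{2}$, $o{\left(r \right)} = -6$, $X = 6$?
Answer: $9$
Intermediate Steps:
$B = 1$
$o{\left(X \right)} B + 15 = \left(-6\right) 1 + 15 = -6 + 15 = 9$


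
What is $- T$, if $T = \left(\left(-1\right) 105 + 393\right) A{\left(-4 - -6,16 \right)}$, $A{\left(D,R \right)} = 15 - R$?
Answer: $288$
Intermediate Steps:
$T = -288$ ($T = \left(\left(-1\right) 105 + 393\right) \left(15 - 16\right) = \left(-105 + 393\right) \left(15 - 16\right) = 288 \left(-1\right) = -288$)
$- T = \left(-1\right) \left(-288\right) = 288$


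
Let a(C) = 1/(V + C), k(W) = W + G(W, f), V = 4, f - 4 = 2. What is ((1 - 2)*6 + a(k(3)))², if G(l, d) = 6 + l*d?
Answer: 34225/961 ≈ 35.614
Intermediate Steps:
f = 6 (f = 4 + 2 = 6)
G(l, d) = 6 + d*l
k(W) = 6 + 7*W (k(W) = W + (6 + 6*W) = 6 + 7*W)
a(C) = 1/(4 + C)
((1 - 2)*6 + a(k(3)))² = ((1 - 2)*6 + 1/(4 + (6 + 7*3)))² = (-1*6 + 1/(4 + (6 + 21)))² = (-6 + 1/(4 + 27))² = (-6 + 1/31)² = (-185/31)² = 34225/961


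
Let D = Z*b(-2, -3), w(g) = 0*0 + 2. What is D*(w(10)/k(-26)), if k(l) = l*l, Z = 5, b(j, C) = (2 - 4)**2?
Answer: 10/169 ≈ 0.059172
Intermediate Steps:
b(j, C) = 4 (b(j, C) = (-2)**2 = 4)
k(l) = l**2
w(g) = 2 (w(g) = 0 + 2 = 2)
D = 20 (D = 5*4 = 20)
D*(w(10)/k(-26)) = 20*(2/((-26)**2)) = 20*(2/676) = 20*(2*(1/676)) = 20*(1/338) = 10/169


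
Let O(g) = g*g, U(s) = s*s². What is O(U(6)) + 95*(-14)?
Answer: 45326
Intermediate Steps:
U(s) = s³
O(g) = g²
O(U(6)) + 95*(-14) = (6³)² + 95*(-14) = 216² - 1330 = 46656 - 1330 = 45326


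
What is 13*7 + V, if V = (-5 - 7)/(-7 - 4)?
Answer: 1013/11 ≈ 92.091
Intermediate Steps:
V = 12/11 (V = -12/(-11) = -12*(-1/11) = 12/11 ≈ 1.0909)
13*7 + V = 13*7 + 12/11 = 91 + 12/11 = 1013/11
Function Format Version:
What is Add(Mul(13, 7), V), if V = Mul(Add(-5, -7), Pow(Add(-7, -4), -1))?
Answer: Rational(1013, 11) ≈ 92.091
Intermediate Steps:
V = Rational(12, 11) (V = Mul(-12, Pow(-11, -1)) = Mul(-12, Rational(-1, 11)) = Rational(12, 11) ≈ 1.0909)
Add(Mul(13, 7), V) = Add(Mul(13, 7), Rational(12, 11)) = Add(91, Rational(12, 11)) = Rational(1013, 11)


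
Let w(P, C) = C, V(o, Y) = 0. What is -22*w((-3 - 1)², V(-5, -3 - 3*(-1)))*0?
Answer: 0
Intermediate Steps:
-22*w((-3 - 1)², V(-5, -3 - 3*(-1)))*0 = -22*0*0 = 0*0 = 0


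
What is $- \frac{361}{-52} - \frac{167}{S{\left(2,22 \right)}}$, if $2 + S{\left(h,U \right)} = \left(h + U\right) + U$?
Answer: $\frac{450}{143} \approx 3.1469$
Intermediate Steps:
$S{\left(h,U \right)} = -2 + h + 2 U$ ($S{\left(h,U \right)} = -2 + \left(\left(h + U\right) + U\right) = -2 + \left(\left(U + h\right) + U\right) = -2 + \left(h + 2 U\right) = -2 + h + 2 U$)
$- \frac{361}{-52} - \frac{167}{S{\left(2,22 \right)}} = - \frac{361}{-52} - \frac{167}{-2 + 2 + 2 \cdot 22} = \left(-361\right) \left(- \frac{1}{52}\right) - \frac{167}{-2 + 2 + 44} = \frac{361}{52} - \frac{167}{44} = \frac{450}{143}$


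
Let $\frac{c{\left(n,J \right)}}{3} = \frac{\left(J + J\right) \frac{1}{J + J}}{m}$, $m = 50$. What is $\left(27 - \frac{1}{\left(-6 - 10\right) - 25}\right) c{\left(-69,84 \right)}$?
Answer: $\frac{1662}{1025} \approx 1.6215$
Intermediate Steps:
$c{\left(n,J \right)} = \frac{3}{50}$ ($c{\left(n,J \right)} = 3 \frac{\left(J + J\right) \frac{1}{J + J}}{50} = 3 \frac{2 J}{2 J} \frac{1}{50} = 3 \cdot 2 J \frac{1}{2 J} \frac{1}{50} = 3 \cdot 1 \cdot \frac{1}{50} = 3 \cdot \frac{1}{50} = \frac{3}{50}$)
$\left(27 - \frac{1}{\left(-6 - 10\right) - 25}\right) c{\left(-69,84 \right)} = \left(27 - \frac{1}{\left(-6 - 10\right) - 25}\right) \frac{3}{50} = \left(27 - \frac{1}{-16 - 25}\right) \frac{3}{50} = \left(27 - \frac{1}{-41}\right) \frac{3}{50} = \left(27 - - \frac{1}{41}\right) \frac{3}{50} = \left(27 + \frac{1}{41}\right) \frac{3}{50} = \frac{1108}{41} \cdot \frac{3}{50} = \frac{1662}{1025}$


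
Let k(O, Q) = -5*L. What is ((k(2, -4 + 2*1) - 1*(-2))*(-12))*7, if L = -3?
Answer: -1428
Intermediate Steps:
k(O, Q) = 15 (k(O, Q) = -5*(-3) = 15)
((k(2, -4 + 2*1) - 1*(-2))*(-12))*7 = ((15 - 1*(-2))*(-12))*7 = ((15 + 2)*(-12))*7 = (17*(-12))*7 = -204*7 = -1428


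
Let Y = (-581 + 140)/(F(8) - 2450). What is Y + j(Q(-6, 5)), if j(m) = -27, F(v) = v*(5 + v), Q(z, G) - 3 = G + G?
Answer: -20967/782 ≈ -26.812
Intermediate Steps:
Q(z, G) = 3 + 2*G (Q(z, G) = 3 + (G + G) = 3 + 2*G)
Y = 147/782 (Y = (-581 + 140)/(8*(5 + 8) - 2450) = -441/(8*13 - 2450) = -441/(104 - 2450) = -441/(-2346) = -441*(-1/2346) = 147/782 ≈ 0.18798)
Y + j(Q(-6, 5)) = 147/782 - 27 = -20967/782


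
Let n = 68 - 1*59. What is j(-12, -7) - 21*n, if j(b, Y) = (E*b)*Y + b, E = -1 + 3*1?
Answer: -33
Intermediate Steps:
n = 9 (n = 68 - 59 = 9)
E = 2 (E = -1 + 3 = 2)
j(b, Y) = b + 2*Y*b (j(b, Y) = (2*b)*Y + b = 2*Y*b + b = b + 2*Y*b)
j(-12, -7) - 21*n = -12*(1 + 2*(-7)) - 21*9 = -12*(1 - 14) - 189 = -12*(-13) - 189 = 156 - 189 = -33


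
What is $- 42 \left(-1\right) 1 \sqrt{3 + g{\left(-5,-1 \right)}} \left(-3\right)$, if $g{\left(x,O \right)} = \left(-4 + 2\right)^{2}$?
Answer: $- 126 \sqrt{7} \approx -333.36$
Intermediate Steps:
$g{\left(x,O \right)} = 4$ ($g{\left(x,O \right)} = \left(-2\right)^{2} = 4$)
$- 42 \left(-1\right) 1 \sqrt{3 + g{\left(-5,-1 \right)}} \left(-3\right) = - 42 \left(-1\right) 1 \sqrt{3 + 4} \left(-3\right) = - 42 \left(- \sqrt{7}\right) \left(-3\right) = 42 \sqrt{7} \left(-3\right) = - 126 \sqrt{7}$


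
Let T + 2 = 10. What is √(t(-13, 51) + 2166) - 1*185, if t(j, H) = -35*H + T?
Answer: -185 + √389 ≈ -165.28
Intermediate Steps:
T = 8 (T = -2 + 10 = 8)
t(j, H) = 8 - 35*H (t(j, H) = -35*H + 8 = 8 - 35*H)
√(t(-13, 51) + 2166) - 1*185 = √((8 - 35*51) + 2166) - 1*185 = √((8 - 1785) + 2166) - 185 = √(-1777 + 2166) - 185 = √389 - 185 = -185 + √389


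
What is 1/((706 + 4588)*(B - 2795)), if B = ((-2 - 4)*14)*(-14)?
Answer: -1/8570986 ≈ -1.1667e-7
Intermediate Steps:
B = 1176 (B = -6*14*(-14) = -84*(-14) = 1176)
1/((706 + 4588)*(B - 2795)) = 1/((706 + 4588)*(1176 - 2795)) = 1/(5294*(-1619)) = 1/(-8570986) = -1/8570986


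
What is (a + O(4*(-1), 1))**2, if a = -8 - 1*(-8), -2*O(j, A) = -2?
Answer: 1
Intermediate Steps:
O(j, A) = 1 (O(j, A) = -1/2*(-2) = 1)
a = 0 (a = -8 + 8 = 0)
(a + O(4*(-1), 1))**2 = (0 + 1)**2 = 1**2 = 1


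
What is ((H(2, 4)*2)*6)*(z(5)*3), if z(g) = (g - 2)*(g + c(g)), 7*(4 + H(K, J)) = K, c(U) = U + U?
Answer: -42120/7 ≈ -6017.1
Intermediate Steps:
c(U) = 2*U
H(K, J) = -4 + K/7
z(g) = 3*g*(-2 + g) (z(g) = (g - 2)*(g + 2*g) = (-2 + g)*(3*g) = 3*g*(-2 + g))
((H(2, 4)*2)*6)*(z(5)*3) = (((-4 + (1/7)*2)*2)*6)*((3*5*(-2 + 5))*3) = (((-4 + 2/7)*2)*6)*((3*5*3)*3) = (-26/7*2*6)*(45*3) = -52/7*6*135 = -312/7*135 = -42120/7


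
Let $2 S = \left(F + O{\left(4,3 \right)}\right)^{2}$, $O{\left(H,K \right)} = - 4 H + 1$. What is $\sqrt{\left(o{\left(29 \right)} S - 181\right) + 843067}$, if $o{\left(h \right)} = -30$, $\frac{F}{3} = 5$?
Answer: $99 \sqrt{86} \approx 918.09$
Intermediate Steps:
$F = 15$ ($F = 3 \cdot 5 = 15$)
$O{\left(H,K \right)} = 1 - 4 H$
$S = 0$ ($S = \frac{\left(15 + \left(1 - 16\right)\right)^{2}}{2} = \frac{\left(15 - 15\right)^{2}}{2} = \frac{0^{2}}{2} = \frac{1}{2} \cdot 0 = 0$)
$\sqrt{\left(o{\left(29 \right)} S - 181\right) + 843067} = \sqrt{\left(\left(-30\right) 0 - 181\right) + 843067} = \sqrt{\left(0 - 181\right) + 843067} = \sqrt{-181 + 843067} = \sqrt{842886} = 99 \sqrt{86}$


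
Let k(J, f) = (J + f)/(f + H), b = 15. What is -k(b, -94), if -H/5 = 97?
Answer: -79/579 ≈ -0.13644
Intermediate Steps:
H = -485 (H = -5*97 = -485)
k(J, f) = (J + f)/(-485 + f) (k(J, f) = (J + f)/(f - 485) = (J + f)/(-485 + f))
-k(b, -94) = -(15 - 94)/(-485 - 94) = -(-79)/(-579) = -(-1)*(-79)/579 = -1*79/579 = -79/579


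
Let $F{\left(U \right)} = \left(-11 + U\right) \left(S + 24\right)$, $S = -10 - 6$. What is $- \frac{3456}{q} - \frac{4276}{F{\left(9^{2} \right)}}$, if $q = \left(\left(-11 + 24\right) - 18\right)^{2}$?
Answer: $- \frac{102113}{700} \approx -145.88$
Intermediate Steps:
$S = -16$
$F{\left(U \right)} = -88 + 8 U$ ($F{\left(U \right)} = \left(-11 + U\right) \left(-16 + 24\right) = \left(-11 + U\right) 8 = -88 + 8 U$)
$q = 25$ ($q = \left(13 - 18\right)^{2} = \left(-5\right)^{2} = 25$)
$- \frac{3456}{q} - \frac{4276}{F{\left(9^{2} \right)}} = - \frac{3456}{25} - \frac{4276}{-88 + 8 \cdot 9^{2}} = \left(-3456\right) \frac{1}{25} - \frac{4276}{-88 + 8 \cdot 81} = - \frac{3456}{25} - \frac{4276}{-88 + 648} = - \frac{3456}{25} - \frac{4276}{560} = - \frac{3456}{25} - \frac{1069}{140} = - \frac{102113}{700}$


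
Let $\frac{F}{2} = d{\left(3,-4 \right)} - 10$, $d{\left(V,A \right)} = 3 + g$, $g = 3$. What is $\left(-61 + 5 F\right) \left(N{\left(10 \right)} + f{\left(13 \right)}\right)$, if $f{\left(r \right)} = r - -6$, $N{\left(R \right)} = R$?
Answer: $-2929$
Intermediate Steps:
$d{\left(V,A \right)} = 6$ ($d{\left(V,A \right)} = 3 + 3 = 6$)
$F = -8$ ($F = 2 \left(6 - 10\right) = 2 \left(-4\right) = -8$)
$f{\left(r \right)} = 6 + r$ ($f{\left(r \right)} = r + 6 = 6 + r$)
$\left(-61 + 5 F\right) \left(N{\left(10 \right)} + f{\left(13 \right)}\right) = \left(-61 + 5 \left(-8\right)\right) \left(10 + \left(6 + 13\right)\right) = \left(-61 - 40\right) \left(10 + 19\right) = \left(-101\right) 29 = -2929$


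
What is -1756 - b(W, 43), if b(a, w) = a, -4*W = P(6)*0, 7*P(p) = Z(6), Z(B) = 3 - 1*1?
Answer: -1756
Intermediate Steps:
Z(B) = 2 (Z(B) = 3 - 1 = 2)
P(p) = 2/7 (P(p) = (⅐)*2 = 2/7)
W = 0 (W = -0/14 = -¼*0 = 0)
-1756 - b(W, 43) = -1756 - 1*0 = -1756 + 0 = -1756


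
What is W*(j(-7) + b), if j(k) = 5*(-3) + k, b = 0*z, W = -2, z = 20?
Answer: 44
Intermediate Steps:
b = 0 (b = 0*20 = 0)
j(k) = -15 + k
W*(j(-7) + b) = -2*((-15 - 7) + 0) = -2*(-22 + 0) = -2*(-22) = 44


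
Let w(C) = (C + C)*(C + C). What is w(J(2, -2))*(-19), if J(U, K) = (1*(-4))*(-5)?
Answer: -30400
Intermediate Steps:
J(U, K) = 20 (J(U, K) = -4*(-5) = 20)
w(C) = 4*C² (w(C) = (2*C)*(2*C) = 4*C²)
w(J(2, -2))*(-19) = (4*20²)*(-19) = (4*400)*(-19) = 1600*(-19) = -30400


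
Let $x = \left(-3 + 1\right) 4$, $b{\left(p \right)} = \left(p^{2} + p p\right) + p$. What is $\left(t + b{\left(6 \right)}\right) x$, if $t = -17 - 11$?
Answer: $-400$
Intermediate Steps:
$b{\left(p \right)} = p + 2 p^{2}$ ($b{\left(p \right)} = \left(p^{2} + p^{2}\right) + p = 2 p^{2} + p = p + 2 p^{2}$)
$t = -28$ ($t = -17 - 11 = -28$)
$x = -8$ ($x = \left(-2\right) 4 = -8$)
$\left(t + b{\left(6 \right)}\right) x = \left(-28 + 6 \left(1 + 2 \cdot 6\right)\right) \left(-8\right) = \left(-28 + 6 \left(1 + 12\right)\right) \left(-8\right) = \left(-28 + 6 \cdot 13\right) \left(-8\right) = \left(-28 + 78\right) \left(-8\right) = 50 \left(-8\right) = -400$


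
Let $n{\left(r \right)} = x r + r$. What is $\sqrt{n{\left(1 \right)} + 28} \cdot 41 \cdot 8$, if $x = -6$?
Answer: $328 \sqrt{23} \approx 1573.0$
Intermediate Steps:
$n{\left(r \right)} = - 5 r$ ($n{\left(r \right)} = - 6 r + r = - 5 r$)
$\sqrt{n{\left(1 \right)} + 28} \cdot 41 \cdot 8 = \sqrt{\left(-5\right) 1 + 28} \cdot 41 \cdot 8 = \sqrt{-5 + 28} \cdot 41 \cdot 8 = \sqrt{23} \cdot 41 \cdot 8 = 41 \sqrt{23} \cdot 8 = 328 \sqrt{23}$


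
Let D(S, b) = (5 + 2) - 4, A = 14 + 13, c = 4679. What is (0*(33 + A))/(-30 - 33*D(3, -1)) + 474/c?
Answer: 474/4679 ≈ 0.10130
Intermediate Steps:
A = 27
D(S, b) = 3 (D(S, b) = 7 - 4 = 3)
(0*(33 + A))/(-30 - 33*D(3, -1)) + 474/c = (0*(33 + 27))/(-30 - 33*3) + 474/4679 = (0*60)/(-30 - 99) + 474*(1/4679) = 0/(-129) + 474/4679 = 0*(-1/129) + 474/4679 = 0 + 474/4679 = 474/4679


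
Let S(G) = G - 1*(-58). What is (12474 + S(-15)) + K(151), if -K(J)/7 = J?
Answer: 11460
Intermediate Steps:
K(J) = -7*J
S(G) = 58 + G (S(G) = G + 58 = 58 + G)
(12474 + S(-15)) + K(151) = (12474 + (58 - 15)) - 7*151 = (12474 + 43) - 1057 = 12517 - 1057 = 11460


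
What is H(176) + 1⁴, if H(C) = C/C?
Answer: 2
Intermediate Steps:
H(C) = 1
H(176) + 1⁴ = 1 + 1⁴ = 1 + 1 = 2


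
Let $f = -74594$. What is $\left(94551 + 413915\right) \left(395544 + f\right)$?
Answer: $163192162700$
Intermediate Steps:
$\left(94551 + 413915\right) \left(395544 + f\right) = \left(94551 + 413915\right) \left(395544 - 74594\right) = 508466 \cdot 320950 = 163192162700$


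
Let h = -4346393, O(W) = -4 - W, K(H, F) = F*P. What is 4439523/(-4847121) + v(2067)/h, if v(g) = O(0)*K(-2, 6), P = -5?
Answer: -6432164448353/7022497594851 ≈ -0.91594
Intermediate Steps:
K(H, F) = -5*F (K(H, F) = F*(-5) = -5*F)
v(g) = 120 (v(g) = (-4 - 1*0)*(-5*6) = (-4 + 0)*(-30) = -4*(-30) = 120)
4439523/(-4847121) + v(2067)/h = 4439523/(-4847121) + 120/(-4346393) = 4439523*(-1/4847121) + 120*(-1/4346393) = -1479841/1615707 - 120/4346393 = -6432164448353/7022497594851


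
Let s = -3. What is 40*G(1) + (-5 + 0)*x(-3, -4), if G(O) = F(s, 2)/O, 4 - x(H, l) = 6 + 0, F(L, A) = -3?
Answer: -110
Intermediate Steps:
x(H, l) = -2 (x(H, l) = 4 - (6 + 0) = 4 - 1*6 = 4 - 6 = -2)
G(O) = -3/O
40*G(1) + (-5 + 0)*x(-3, -4) = 40*(-3/1) + (-5 + 0)*(-2) = 40*(-3*1) - 5*(-2) = 40*(-3) + 10 = -120 + 10 = -110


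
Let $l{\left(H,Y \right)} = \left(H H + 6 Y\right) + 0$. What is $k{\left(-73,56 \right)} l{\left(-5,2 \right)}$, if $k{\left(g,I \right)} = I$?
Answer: $2072$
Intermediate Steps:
$l{\left(H,Y \right)} = H^{2} + 6 Y$ ($l{\left(H,Y \right)} = \left(H^{2} + 6 Y\right) + 0 = H^{2} + 6 Y$)
$k{\left(-73,56 \right)} l{\left(-5,2 \right)} = 56 \left(\left(-5\right)^{2} + 6 \cdot 2\right) = 56 \left(25 + 12\right) = 56 \cdot 37 = 2072$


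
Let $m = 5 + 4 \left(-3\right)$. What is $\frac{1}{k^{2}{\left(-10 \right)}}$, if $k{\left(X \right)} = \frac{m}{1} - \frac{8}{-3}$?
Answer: $\frac{9}{169} \approx 0.053254$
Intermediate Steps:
$m = -7$ ($m = 5 - 12 = -7$)
$k{\left(X \right)} = - \frac{13}{3}$ ($k{\left(X \right)} = - \frac{7}{1} - \frac{8}{-3} = \left(-7\right) 1 - - \frac{8}{3} = -7 + \frac{8}{3} = - \frac{13}{3}$)
$\frac{1}{k^{2}{\left(-10 \right)}} = \frac{1}{\left(- \frac{13}{3}\right)^{2}} = \frac{1}{\frac{169}{9}} = \frac{9}{169}$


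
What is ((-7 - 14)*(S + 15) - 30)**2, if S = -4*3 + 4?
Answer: 31329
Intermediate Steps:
S = -8 (S = -12 + 4 = -8)
((-7 - 14)*(S + 15) - 30)**2 = ((-7 - 14)*(-8 + 15) - 30)**2 = (-21*7 - 30)**2 = (-147 - 30)**2 = (-177)**2 = 31329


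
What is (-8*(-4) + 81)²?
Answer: 12769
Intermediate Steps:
(-8*(-4) + 81)² = (32 + 81)² = 113² = 12769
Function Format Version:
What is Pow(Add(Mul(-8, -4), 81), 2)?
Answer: 12769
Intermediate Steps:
Pow(Add(Mul(-8, -4), 81), 2) = Pow(Add(32, 81), 2) = Pow(113, 2) = 12769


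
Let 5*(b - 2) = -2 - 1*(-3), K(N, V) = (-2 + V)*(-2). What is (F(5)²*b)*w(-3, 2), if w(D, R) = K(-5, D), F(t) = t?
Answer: 550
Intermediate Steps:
K(N, V) = 4 - 2*V
w(D, R) = 4 - 2*D
b = 11/5 (b = 2 + (-2 - 1*(-3))/5 = 2 + (-2 + 3)/5 = 2 + (⅕)*1 = 2 + ⅕ = 11/5 ≈ 2.2000)
(F(5)²*b)*w(-3, 2) = (5²*(11/5))*(4 - 2*(-3)) = (25*(11/5))*(4 + 6) = 55*10 = 550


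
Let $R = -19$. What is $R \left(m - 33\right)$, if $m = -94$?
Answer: $2413$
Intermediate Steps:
$R \left(m - 33\right) = - 19 \left(-94 - 33\right) = \left(-19\right) \left(-127\right) = 2413$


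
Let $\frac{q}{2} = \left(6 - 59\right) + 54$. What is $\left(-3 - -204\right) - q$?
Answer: $199$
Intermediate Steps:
$q = 2$ ($q = 2 \left(\left(6 - 59\right) + 54\right) = 2 \left(-53 + 54\right) = 2 \cdot 1 = 2$)
$\left(-3 - -204\right) - q = \left(-3 - -204\right) - 2 = \left(-3 + 204\right) - 2 = 201 - 2 = 199$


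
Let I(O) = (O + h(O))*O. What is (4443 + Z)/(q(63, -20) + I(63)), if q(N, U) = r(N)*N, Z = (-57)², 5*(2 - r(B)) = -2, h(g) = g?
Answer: 6410/6741 ≈ 0.95090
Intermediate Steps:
r(B) = 12/5 (r(B) = 2 - ⅕*(-2) = 2 + ⅖ = 12/5)
Z = 3249
q(N, U) = 12*N/5
I(O) = 2*O² (I(O) = (O + O)*O = (2*O)*O = 2*O²)
(4443 + Z)/(q(63, -20) + I(63)) = (4443 + 3249)/((12/5)*63 + 2*63²) = 7692/(756/5 + 2*3969) = 7692/(756/5 + 7938) = 7692/(40446/5) = 7692*(5/40446) = 6410/6741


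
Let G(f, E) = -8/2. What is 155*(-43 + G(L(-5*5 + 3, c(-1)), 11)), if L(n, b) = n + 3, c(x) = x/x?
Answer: -7285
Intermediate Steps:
c(x) = 1
L(n, b) = 3 + n
G(f, E) = -4 (G(f, E) = -8*½ = -4)
155*(-43 + G(L(-5*5 + 3, c(-1)), 11)) = 155*(-43 - 4) = 155*(-47) = -7285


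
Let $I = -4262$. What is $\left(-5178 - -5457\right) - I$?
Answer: $4541$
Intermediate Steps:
$\left(-5178 - -5457\right) - I = \left(-5178 - -5457\right) - -4262 = \left(-5178 + 5457\right) + 4262 = 279 + 4262 = 4541$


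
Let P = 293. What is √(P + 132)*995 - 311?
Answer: -311 + 4975*√17 ≈ 20201.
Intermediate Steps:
√(P + 132)*995 - 311 = √(293 + 132)*995 - 311 = √425*995 - 311 = (5*√17)*995 - 311 = 4975*√17 - 311 = -311 + 4975*√17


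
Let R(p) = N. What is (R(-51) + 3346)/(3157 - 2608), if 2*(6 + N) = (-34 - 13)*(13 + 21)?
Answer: 847/183 ≈ 4.6284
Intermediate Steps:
N = -805 (N = -6 + ((-34 - 13)*(13 + 21))/2 = -6 + (-47*34)/2 = -6 + (½)*(-1598) = -6 - 799 = -805)
R(p) = -805
(R(-51) + 3346)/(3157 - 2608) = (-805 + 3346)/(3157 - 2608) = 2541/549 = 2541*(1/549) = 847/183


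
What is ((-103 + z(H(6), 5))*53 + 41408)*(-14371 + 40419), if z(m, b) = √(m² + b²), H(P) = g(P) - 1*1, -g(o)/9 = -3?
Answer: 936399552 + 1380544*√701 ≈ 9.7295e+8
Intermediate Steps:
g(o) = 27 (g(o) = -9*(-3) = 27)
H(P) = 26 (H(P) = 27 - 1*1 = 27 - 1 = 26)
z(m, b) = √(b² + m²)
((-103 + z(H(6), 5))*53 + 41408)*(-14371 + 40419) = ((-103 + √(5² + 26²))*53 + 41408)*(-14371 + 40419) = ((-103 + √(25 + 676))*53 + 41408)*26048 = ((-103 + √701)*53 + 41408)*26048 = ((-5459 + 53*√701) + 41408)*26048 = (35949 + 53*√701)*26048 = 936399552 + 1380544*√701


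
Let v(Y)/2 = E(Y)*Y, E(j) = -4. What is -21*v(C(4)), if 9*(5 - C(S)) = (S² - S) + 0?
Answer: 616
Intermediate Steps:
C(S) = 5 - S²/9 + S/9 (C(S) = 5 - ((S² - S) + 0)/9 = 5 - (S² - S)/9 = 5 + (-S²/9 + S/9) = 5 - S²/9 + S/9)
v(Y) = -8*Y (v(Y) = 2*(-4*Y) = -8*Y)
-21*v(C(4)) = -(-168)*(5 - ⅑*4² + (⅑)*4) = -(-168)*(5 - ⅑*16 + 4/9) = -(-168)*(5 - 16/9 + 4/9) = -(-168)*11/3 = -21*(-88/3) = 616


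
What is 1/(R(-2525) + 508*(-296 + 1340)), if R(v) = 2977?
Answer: 1/533329 ≈ 1.8750e-6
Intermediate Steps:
1/(R(-2525) + 508*(-296 + 1340)) = 1/(2977 + 508*(-296 + 1340)) = 1/(2977 + 508*1044) = 1/(2977 + 530352) = 1/533329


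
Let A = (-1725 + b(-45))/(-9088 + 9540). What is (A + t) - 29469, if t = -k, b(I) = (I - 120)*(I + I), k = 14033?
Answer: -19649779/452 ≈ -43473.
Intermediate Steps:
b(I) = 2*I*(-120 + I) (b(I) = (-120 + I)*(2*I) = 2*I*(-120 + I))
t = -14033 (t = -1*14033 = -14033)
A = 13125/452 (A = (-1725 + 2*(-45)*(-120 - 45))/(-9088 + 9540) = (-1725 + 2*(-45)*(-165))/452 = (-1725 + 14850)*(1/452) = 13125*(1/452) = 13125/452 ≈ 29.038)
(A + t) - 29469 = (13125/452 - 14033) - 29469 = -6329791/452 - 29469 = -19649779/452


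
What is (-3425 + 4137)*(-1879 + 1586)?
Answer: -208616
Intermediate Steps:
(-3425 + 4137)*(-1879 + 1586) = 712*(-293) = -208616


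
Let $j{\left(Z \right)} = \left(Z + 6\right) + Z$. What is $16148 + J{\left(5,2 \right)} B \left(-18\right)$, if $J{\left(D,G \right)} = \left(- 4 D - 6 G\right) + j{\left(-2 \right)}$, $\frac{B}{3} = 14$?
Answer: $38828$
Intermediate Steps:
$j{\left(Z \right)} = 6 + 2 Z$ ($j{\left(Z \right)} = \left(6 + Z\right) + Z = 6 + 2 Z$)
$B = 42$ ($B = 3 \cdot 14 = 42$)
$J{\left(D,G \right)} = 2 - 6 G - 4 D$ ($J{\left(D,G \right)} = \left(- 4 D - 6 G\right) + \left(6 + 2 \left(-2\right)\right) = \left(- 6 G - 4 D\right) + \left(6 - 4\right) = \left(- 6 G - 4 D\right) + 2 = 2 - 6 G - 4 D$)
$16148 + J{\left(5,2 \right)} B \left(-18\right) = 16148 + \left(2 - 12 - 20\right) 42 \left(-18\right) = 16148 + \left(-30\right) 42 \left(-18\right) = 16148 - -22680 = 16148 + 22680 = 38828$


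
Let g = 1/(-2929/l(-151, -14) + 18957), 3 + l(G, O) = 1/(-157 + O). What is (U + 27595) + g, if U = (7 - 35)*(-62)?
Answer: 300488968081/10244757 ≈ 29331.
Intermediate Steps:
l(G, O) = -3 + 1/(-157 + O)
U = 1736 (U = -28*(-62) = 1736)
g = 514/10244757 (g = 1/(-2929*(-157 - 14)/(472 - 3*(-14)) + 18957) = 1/(-2929*(-171/(472 + 42)) + 18957) = 1/(-2929/((-1/171*514)) + 18957) = 1/(-2929/(-514/171) + 18957) = 1/(-2929*(-171/514) + 18957) = 1/(500859/514 + 18957) = 1/(10244757/514) = 514/10244757 ≈ 5.0172e-5)
(U + 27595) + g = (1736 + 27595) + 514/10244757 = 29331 + 514/10244757 = 300488968081/10244757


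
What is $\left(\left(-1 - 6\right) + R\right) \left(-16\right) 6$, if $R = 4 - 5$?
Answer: $768$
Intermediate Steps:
$R = -1$
$\left(\left(-1 - 6\right) + R\right) \left(-16\right) 6 = \left(\left(-1 - 6\right) - 1\right) \left(-16\right) 6 = \left(-7 - 1\right) \left(-16\right) 6 = \left(-8\right) \left(-16\right) 6 = 128 \cdot 6 = 768$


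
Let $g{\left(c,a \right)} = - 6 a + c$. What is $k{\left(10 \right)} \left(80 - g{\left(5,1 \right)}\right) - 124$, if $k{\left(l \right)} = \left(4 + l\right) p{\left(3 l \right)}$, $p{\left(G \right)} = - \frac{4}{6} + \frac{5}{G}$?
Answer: $-691$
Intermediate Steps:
$p{\left(G \right)} = - \frac{2}{3} + \frac{5}{G}$ ($p{\left(G \right)} = \left(-4\right) \frac{1}{6} + \frac{5}{G} = - \frac{2}{3} + \frac{5}{G}$)
$g{\left(c,a \right)} = c - 6 a$
$k{\left(l \right)} = \left(4 + l\right) \left(- \frac{2}{3} + \frac{5}{3 l}\right)$
$k{\left(10 \right)} \left(80 - g{\left(5,1 \right)}\right) - 124 = \left(-1 - \frac{20}{3} + \frac{20}{3 \cdot 10}\right) \left(80 - \left(5 - 6\right)\right) - 124 = \left(-1 - \frac{20}{3} + \frac{20}{3} \cdot \frac{1}{10}\right) \left(80 - \left(5 - 6\right)\right) - 124 = \left(-1 - \frac{20}{3} + \frac{2}{3}\right) \left(80 - -1\right) - 124 = - 7 \left(80 + 1\right) - 124 = \left(-7\right) 81 - 124 = -567 - 124 = -691$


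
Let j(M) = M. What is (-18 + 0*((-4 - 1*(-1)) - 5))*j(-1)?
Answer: 18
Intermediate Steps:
(-18 + 0*((-4 - 1*(-1)) - 5))*j(-1) = (-18 + 0*((-4 - 1*(-1)) - 5))*(-1) = (-18 + 0*((-4 + 1) - 5))*(-1) = (-18 + 0*(-3 - 5))*(-1) = (-18 + 0*(-8))*(-1) = (-18 + 0)*(-1) = -18*(-1) = 18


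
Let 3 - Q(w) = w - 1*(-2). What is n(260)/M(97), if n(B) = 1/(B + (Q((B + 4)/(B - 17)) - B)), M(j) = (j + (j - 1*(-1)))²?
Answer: -9/29575 ≈ -0.00030431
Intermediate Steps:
Q(w) = 1 - w (Q(w) = 3 - (w - 1*(-2)) = 3 - (w + 2) = 3 - (2 + w) = 3 + (-2 - w) = 1 - w)
M(j) = (1 + 2*j)² (M(j) = (j + (j + 1))² = (j + (1 + j))² = (1 + 2*j)²)
n(B) = 1/(1 - (4 + B)/(-17 + B)) (n(B) = 1/(B + ((1 - (B + 4)/(B - 17)) - B)) = 1/(B + ((1 - (4 + B)/(-17 + B)) - B)) = 1/(B + (1 - B - (4 + B)/(-17 + B))) = 1/(1 - (4 + B)/(-17 + B)))
n(260)/M(97) = (17/21 - 1/21*260)/((1 + 2*97)²) = (17/21 - 260/21)/((1 + 194)²) = -81/(7*(195²)) = -81/7/38025 = -81/7*1/38025 = -9/29575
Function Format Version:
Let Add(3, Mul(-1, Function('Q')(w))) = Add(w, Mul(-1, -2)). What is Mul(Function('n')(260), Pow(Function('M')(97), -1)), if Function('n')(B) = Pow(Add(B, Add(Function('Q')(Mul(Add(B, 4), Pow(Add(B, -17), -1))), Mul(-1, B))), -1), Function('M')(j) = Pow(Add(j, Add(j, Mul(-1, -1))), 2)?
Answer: Rational(-9, 29575) ≈ -0.00030431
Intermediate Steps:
Function('Q')(w) = Add(1, Mul(-1, w)) (Function('Q')(w) = Add(3, Mul(-1, Add(w, Mul(-1, -2)))) = Add(3, Mul(-1, Add(w, 2))) = Add(3, Mul(-1, Add(2, w))) = Add(3, Add(-2, Mul(-1, w))) = Add(1, Mul(-1, w)))
Function('M')(j) = Pow(Add(1, Mul(2, j)), 2) (Function('M')(j) = Pow(Add(j, Add(j, 1)), 2) = Pow(Add(j, Add(1, j)), 2) = Pow(Add(1, Mul(2, j)), 2))
Function('n')(B) = Pow(Add(1, Mul(-1, Pow(Add(-17, B), -1), Add(4, B))), -1) (Function('n')(B) = Pow(Add(B, Add(Add(1, Mul(-1, Mul(Add(B, 4), Pow(Add(B, -17), -1)))), Mul(-1, B))), -1) = Pow(Add(B, Add(Add(1, Mul(-1, Mul(Add(4, B), Pow(Add(-17, B), -1)))), Mul(-1, B))), -1) = Pow(Add(B, Add(Add(1, Mul(-1, Mul(Pow(Add(-17, B), -1), Add(4, B)))), Mul(-1, B))), -1) = Pow(Add(B, Add(Add(1, Mul(-1, Pow(Add(-17, B), -1), Add(4, B))), Mul(-1, B))), -1) = Pow(Add(B, Add(1, Mul(-1, B), Mul(-1, Pow(Add(-17, B), -1), Add(4, B)))), -1) = Pow(Add(1, Mul(-1, Pow(Add(-17, B), -1), Add(4, B))), -1))
Mul(Function('n')(260), Pow(Function('M')(97), -1)) = Mul(Add(Rational(17, 21), Mul(Rational(-1, 21), 260)), Pow(Pow(Add(1, Mul(2, 97)), 2), -1)) = Mul(Add(Rational(17, 21), Rational(-260, 21)), Pow(Pow(Add(1, 194), 2), -1)) = Mul(Rational(-81, 7), Pow(Pow(195, 2), -1)) = Mul(Rational(-81, 7), Pow(38025, -1)) = Mul(Rational(-81, 7), Rational(1, 38025)) = Rational(-9, 29575)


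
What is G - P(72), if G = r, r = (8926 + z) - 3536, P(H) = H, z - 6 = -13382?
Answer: -8058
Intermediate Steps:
z = -13376 (z = 6 - 13382 = -13376)
r = -7986 (r = (8926 - 13376) - 3536 = -4450 - 3536 = -7986)
G = -7986
G - P(72) = -7986 - 1*72 = -7986 - 72 = -8058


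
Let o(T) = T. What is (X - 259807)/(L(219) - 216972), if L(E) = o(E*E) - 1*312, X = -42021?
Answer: 301828/169323 ≈ 1.7826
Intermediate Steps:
L(E) = -312 + E² (L(E) = E*E - 1*312 = E² - 312 = -312 + E²)
(X - 259807)/(L(219) - 216972) = (-42021 - 259807)/((-312 + 219²) - 216972) = -301828/((-312 + 47961) - 216972) = -301828/(47649 - 216972) = -301828/(-169323) = -301828*(-1/169323) = 301828/169323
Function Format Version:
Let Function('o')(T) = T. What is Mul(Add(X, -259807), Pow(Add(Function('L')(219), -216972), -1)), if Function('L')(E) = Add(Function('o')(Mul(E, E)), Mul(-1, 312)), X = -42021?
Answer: Rational(301828, 169323) ≈ 1.7826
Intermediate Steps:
Function('L')(E) = Add(-312, Pow(E, 2)) (Function('L')(E) = Add(Mul(E, E), Mul(-1, 312)) = Add(Pow(E, 2), -312) = Add(-312, Pow(E, 2)))
Mul(Add(X, -259807), Pow(Add(Function('L')(219), -216972), -1)) = Mul(Add(-42021, -259807), Pow(Add(Add(-312, Pow(219, 2)), -216972), -1)) = Mul(-301828, Pow(Add(Add(-312, 47961), -216972), -1)) = Mul(-301828, Pow(Add(47649, -216972), -1)) = Mul(-301828, Pow(-169323, -1)) = Mul(-301828, Rational(-1, 169323)) = Rational(301828, 169323)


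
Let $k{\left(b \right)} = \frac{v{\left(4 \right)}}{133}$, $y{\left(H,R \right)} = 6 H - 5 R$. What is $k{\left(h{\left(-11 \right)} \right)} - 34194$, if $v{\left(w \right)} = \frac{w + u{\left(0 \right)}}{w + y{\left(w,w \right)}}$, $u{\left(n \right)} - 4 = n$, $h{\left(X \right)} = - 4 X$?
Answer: $- \frac{4547801}{133} \approx -34194.0$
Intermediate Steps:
$y{\left(H,R \right)} = - 5 R + 6 H$
$u{\left(n \right)} = 4 + n$
$v{\left(w \right)} = \frac{4 + w}{2 w}$ ($v{\left(w \right)} = \frac{w + \left(4 + 0\right)}{w + \left(- 5 w + 6 w\right)} = \frac{w + 4}{w + w} = \frac{4 + w}{2 w}$)
$k{\left(b \right)} = \frac{1}{133}$ ($k{\left(b \right)} = \frac{\frac{1}{2} \cdot \frac{1}{4} \left(4 + 4\right)}{133} = \frac{1}{2} \cdot \frac{1}{4} \cdot 8 \cdot \frac{1}{133} = 1 \cdot \frac{1}{133} = \frac{1}{133}$)
$k{\left(h{\left(-11 \right)} \right)} - 34194 = \frac{1}{133} - 34194 = - \frac{4547801}{133}$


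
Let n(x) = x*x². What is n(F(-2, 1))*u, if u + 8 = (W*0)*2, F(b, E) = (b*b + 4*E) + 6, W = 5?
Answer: -21952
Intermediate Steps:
F(b, E) = 6 + b² + 4*E (F(b, E) = (b² + 4*E) + 6 = 6 + b² + 4*E)
n(x) = x³
u = -8 (u = -8 + (5*0)*2 = -8 + 0*2 = -8 + 0 = -8)
n(F(-2, 1))*u = (6 + (-2)² + 4*1)³*(-8) = (6 + 4 + 4)³*(-8) = 14³*(-8) = 2744*(-8) = -21952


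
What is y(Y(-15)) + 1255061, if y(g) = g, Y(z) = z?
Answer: 1255046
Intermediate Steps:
y(Y(-15)) + 1255061 = -15 + 1255061 = 1255046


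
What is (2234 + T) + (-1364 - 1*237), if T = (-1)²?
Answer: 634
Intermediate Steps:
T = 1
(2234 + T) + (-1364 - 1*237) = (2234 + 1) + (-1364 - 1*237) = 2235 + (-1364 - 237) = 2235 - 1601 = 634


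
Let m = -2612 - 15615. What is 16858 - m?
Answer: 35085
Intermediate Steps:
m = -18227
16858 - m = 16858 - 1*(-18227) = 16858 + 18227 = 35085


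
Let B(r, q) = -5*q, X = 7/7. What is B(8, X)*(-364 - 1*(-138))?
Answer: 1130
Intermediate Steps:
X = 1 (X = 7*(⅐) = 1)
B(8, X)*(-364 - 1*(-138)) = (-5*1)*(-364 - 1*(-138)) = -5*(-364 + 138) = -5*(-226) = 1130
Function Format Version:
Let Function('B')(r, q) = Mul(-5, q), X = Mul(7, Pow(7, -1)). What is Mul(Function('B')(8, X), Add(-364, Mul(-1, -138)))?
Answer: 1130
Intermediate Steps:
X = 1 (X = Mul(7, Rational(1, 7)) = 1)
Mul(Function('B')(8, X), Add(-364, Mul(-1, -138))) = Mul(Mul(-5, 1), Add(-364, Mul(-1, -138))) = Mul(-5, Add(-364, 138)) = Mul(-5, -226) = 1130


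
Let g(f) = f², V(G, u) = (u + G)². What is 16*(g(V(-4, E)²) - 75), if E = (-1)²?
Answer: 103776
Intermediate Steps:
E = 1
V(G, u) = (G + u)²
16*(g(V(-4, E)²) - 75) = 16*((((-4 + 1)²)²)² - 75) = 16*((((-3)²)²)² - 75) = 16*((9²)² - 75) = 16*(81² - 75) = 16*(6561 - 75) = 16*6486 = 103776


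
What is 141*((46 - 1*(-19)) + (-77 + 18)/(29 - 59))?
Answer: 94423/10 ≈ 9442.3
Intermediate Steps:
141*((46 - 1*(-19)) + (-77 + 18)/(29 - 59)) = 141*((46 + 19) - 59/(-30)) = 141*(65 - 59*(-1/30)) = 141*(65 + 59/30) = 141*(2009/30) = 94423/10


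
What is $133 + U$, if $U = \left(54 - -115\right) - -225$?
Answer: $527$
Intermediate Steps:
$U = 394$ ($U = \left(54 + 115\right) + 225 = 169 + 225 = 394$)
$133 + U = 133 + 394 = 527$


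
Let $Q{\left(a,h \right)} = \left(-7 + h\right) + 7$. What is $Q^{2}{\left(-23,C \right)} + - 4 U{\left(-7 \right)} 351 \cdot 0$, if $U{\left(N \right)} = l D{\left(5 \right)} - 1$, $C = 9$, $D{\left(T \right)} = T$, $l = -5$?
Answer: $81$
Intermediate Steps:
$Q{\left(a,h \right)} = h$
$U{\left(N \right)} = -26$ ($U{\left(N \right)} = \left(-5\right) 5 - 1 = -25 - 1 = -26$)
$Q^{2}{\left(-23,C \right)} + - 4 U{\left(-7 \right)} 351 \cdot 0 = 9^{2} + \left(-4\right) \left(-26\right) 351 \cdot 0 = 81 + 104 \cdot 0 = 81 + 0 = 81$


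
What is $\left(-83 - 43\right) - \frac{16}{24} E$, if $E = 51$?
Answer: $4284$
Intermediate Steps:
$\left(-83 - 43\right) - \frac{16}{24} E = \left(-83 - 43\right) - \frac{16}{24} \cdot 51 = \left(-83 - 43\right) \left(-16\right) \frac{1}{24} \cdot 51 = - 126 \left(\left(- \frac{2}{3}\right) 51\right) = \left(-126\right) \left(-34\right) = 4284$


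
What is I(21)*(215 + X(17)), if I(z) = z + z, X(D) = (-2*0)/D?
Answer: 9030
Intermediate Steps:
X(D) = 0 (X(D) = 0/D = 0)
I(z) = 2*z
I(21)*(215 + X(17)) = (2*21)*(215 + 0) = 42*215 = 9030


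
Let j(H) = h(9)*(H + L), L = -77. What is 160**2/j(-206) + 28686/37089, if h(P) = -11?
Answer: 346259306/38486019 ≈ 8.9970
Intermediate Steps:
j(H) = 847 - 11*H (j(H) = -11*(H - 77) = -11*(-77 + H) = 847 - 11*H)
160**2/j(-206) + 28686/37089 = 160**2/(847 - 11*(-206)) + 28686/37089 = 25600/(847 + 2266) + 28686*(1/37089) = 25600/3113 + 9562/12363 = 346259306/38486019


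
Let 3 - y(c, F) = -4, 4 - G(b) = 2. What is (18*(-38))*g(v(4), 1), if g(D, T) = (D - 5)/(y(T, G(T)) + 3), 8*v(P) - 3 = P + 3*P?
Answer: 3591/20 ≈ 179.55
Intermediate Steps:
G(b) = 2 (G(b) = 4 - 1*2 = 4 - 2 = 2)
y(c, F) = 7 (y(c, F) = 3 - 1*(-4) = 3 + 4 = 7)
v(P) = 3/8 + P/2 (v(P) = 3/8 + (P + 3*P)/8 = 3/8 + (4*P)/8 = 3/8 + P/2)
g(D, T) = -½ + D/10 (g(D, T) = (D - 5)/(7 + 3) = (-5 + D)/10 = (-5 + D)*(⅒) = -½ + D/10)
(18*(-38))*g(v(4), 1) = (18*(-38))*(-½ + (3/8 + (½)*4)/10) = -684*(-½ + (3/8 + 2)/10) = -684*(-½ + (⅒)*(19/8)) = -684*(-½ + 19/80) = -684*(-21/80) = 3591/20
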